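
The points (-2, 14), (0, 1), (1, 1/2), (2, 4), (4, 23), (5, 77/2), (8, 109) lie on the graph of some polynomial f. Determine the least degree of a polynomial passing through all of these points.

2

Divided differences on the nodes -2, 0, 1, 2, 4, 5, 8:
  order 0: 14  1  1/2  4  23  77/2  109
  order 1: -13/2  -1/2  7/2  19/2  31/2  47/2
  order 2: 2  2  2  2  2
  order 3: 0  0  0  0
  order 4: 0  0  0
  order 5: 0  0
  order 6: 0
The order-2 divided differences are all 2 (nonzero) and every higher order vanishes, so the data lies on a polynomial of degree exactly 2.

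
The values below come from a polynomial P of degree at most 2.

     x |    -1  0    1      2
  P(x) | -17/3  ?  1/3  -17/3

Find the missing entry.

1/3

The 3 known points determine the degree-2 polynomial uniquely.
Write P(x) = ax^2 + bx + c. Substituting each data point gives a linear system:
  a - b + c = -17/3
  a + b + c = 1/3
  4a + 2b + c = -17/3
Solving the system yields a = -3, b = 3, c = 1/3.
So P(x) = -3x^2 + 3x + 1/3.
Then P(0) = 1/3.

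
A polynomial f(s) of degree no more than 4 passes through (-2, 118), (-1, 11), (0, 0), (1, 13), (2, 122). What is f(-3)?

Using the Lagrange interpolation formula with nodes -2, -1, 0, 1, 2:
  L_0(s) = (s + 1)s(s - 1)(s - 2) / 24
  L_1(s) = (s + 2)s(s - 1)(s - 2) / -6
  L_2(s) = (s + 2)(s + 1)(s - 1)(s - 2) / 4
  L_3(s) = (s + 2)(s + 1)s(s - 2) / -6
  L_4(s) = (s + 2)(s + 1)s(s - 1) / 24
Then f(s) = 118·L_0(s) + 11·L_1(s) + 0·L_2(s) + 13·L_3(s) + 122·L_4(s).
Expanding and collecting terms gives f(s) = 6s⁴ + 6s² + s.
Evaluating at s = -3: f(-3) = 537.

537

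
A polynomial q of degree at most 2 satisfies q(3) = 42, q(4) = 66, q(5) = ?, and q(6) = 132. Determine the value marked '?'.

96

The 3 known points determine the degree-2 polynomial uniquely.
Write q(n) = an^2 + bn + c. Substituting each data point gives a linear system:
  9a + 3b + c = 42
  16a + 4b + c = 66
  36a + 6b + c = 132
Solving the system yields a = 3, b = 3, c = 6.
So q(n) = 3n^2 + 3n + 6.
Then q(5) = 96.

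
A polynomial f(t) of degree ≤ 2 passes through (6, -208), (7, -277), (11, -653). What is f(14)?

Using the Lagrange interpolation formula with nodes 6, 7, 11:
  L_0(t) = (t - 7)(t - 11) / 5
  L_1(t) = (t - 6)(t - 11) / -4
  L_2(t) = (t - 6)(t - 7) / 20
Then f(t) = -208·L_0(t) - 277·L_1(t) - 653·L_2(t).
Expanding and collecting terms gives f(t) = -5t^2 - 4t - 4.
Evaluating at t = 14: f(14) = -1040.

-1040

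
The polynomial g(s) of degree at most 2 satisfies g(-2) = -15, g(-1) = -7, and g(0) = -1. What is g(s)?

Write g(s) = as^2 + bs + c. Substituting each data point gives a linear system:
  4a - 2b + c = -15
  a - b + c = -7
  c = -1
Solving the system yields a = -1, b = 5, c = -1.
So g(s) = -s^2 + 5s - 1.
Check: g(0) = -1. ✓

g(s) = -s^2 + 5s - 1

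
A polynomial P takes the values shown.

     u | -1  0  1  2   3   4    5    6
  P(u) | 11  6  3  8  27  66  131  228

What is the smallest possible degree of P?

Forward differences of the values at u = -1, 0, 1, 2, 3, 4, 5, 6:
  P  : 11  6  3  8  27  66  131  228
  Δ  : -5  -3  5  19  39  65  97
  Δ^2: 2  8  14  20  26  32
  Δ^3: 6  6  6  6  6
  Δ^4: 0  0  0  0
  Δ^5: 0  0  0
  Δ^6: 0  0
  Δ^7: 0
The third differences are constant (6) and nonzero, while all higher differences vanish, so the minimal degree is 3.

3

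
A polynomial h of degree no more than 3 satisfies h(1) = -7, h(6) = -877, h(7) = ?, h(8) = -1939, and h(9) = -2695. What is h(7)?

The 4 known points determine the degree-3 polynomial uniquely.
Write h(n) = an^3 + bn^2 + cn + d. Substituting each data point gives a linear system:
  a + b + c + d = -7
  216a + 36b + 6c + d = -877
  512a + 64b + 8c + d = -1939
  729a + 81b + 9c + d = -2695
Solving the system yields a = -3, b = -6, c = -3, d = 5.
So h(n) = -3n^3 - 6n^2 - 3n + 5.
Then h(7) = -1339.

-1339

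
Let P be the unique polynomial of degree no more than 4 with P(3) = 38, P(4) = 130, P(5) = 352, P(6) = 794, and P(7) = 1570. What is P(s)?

P(s) = s^4 - 3s^3 + 4s^2 + 2

Write P(s) = as^4 + bs^3 + cs^2 + ds + e. Substituting each data point gives a linear system:
  81a + 27b + 9c + 3d + e = 38
  256a + 64b + 16c + 4d + e = 130
  625a + 125b + 25c + 5d + e = 352
  1296a + 216b + 36c + 6d + e = 794
  2401a + 343b + 49c + 7d + e = 1570
Solving the system yields a = 1, b = -3, c = 4, d = 0, e = 2.
So P(s) = s^4 - 3s^3 + 4s^2 + 2.
Check: P(7) = 1570. ✓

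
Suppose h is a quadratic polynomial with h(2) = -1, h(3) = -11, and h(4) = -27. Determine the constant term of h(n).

1

Write h(n) = an^2 + bn + c. Substituting each data point gives a linear system:
  4a + 2b + c = -1
  9a + 3b + c = -11
  16a + 4b + c = -27
Solving the system yields a = -3, b = 5, c = 1.
So h(n) = -3n^2 + 5n + 1.
The constant term is 1.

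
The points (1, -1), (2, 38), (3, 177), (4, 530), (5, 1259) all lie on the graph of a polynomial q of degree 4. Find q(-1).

5

Using the Lagrange interpolation formula with nodes 1, 2, 3, 4, 5:
  L_0(t) = (t - 2)(t - 3)(t - 4)(t - 5) / 24
  L_1(t) = (t - 1)(t - 3)(t - 4)(t - 5) / -6
  L_2(t) = (t - 1)(t - 2)(t - 4)(t - 5) / 4
  L_3(t) = (t - 1)(t - 2)(t - 3)(t - 5) / -6
  L_4(t) = (t - 1)(t - 2)(t - 3)(t - 4) / 24
Then q(t) = -1·L_0(t) + 38·L_1(t) + 177·L_2(t) + 530·L_3(t) + 1259·L_4(t).
Expanding and collecting terms gives q(t) = 2t^4 - t^3 + 6t^2 - 2t - 6.
Evaluating at t = -1: q(-1) = 5.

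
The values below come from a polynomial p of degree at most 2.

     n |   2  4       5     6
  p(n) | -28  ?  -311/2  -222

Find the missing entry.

The 3 known points determine the degree-2 polynomial uniquely.
Write p(n) = an^2 + bn + c. Substituting each data point gives a linear system:
  4a + 2b + c = -28
  25a + 5b + c = -311/2
  36a + 6b + c = -222
Solving the system yields a = -6, b = -1/2, c = -3.
So p(n) = -6n^2 - (1/2)n - 3.
Then p(4) = -101.

-101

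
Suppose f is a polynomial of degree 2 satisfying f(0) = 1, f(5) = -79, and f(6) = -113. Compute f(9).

Write f(u) = au^2 + bu + c. Substituting each data point gives a linear system:
  c = 1
  25a + 5b + c = -79
  36a + 6b + c = -113
Solving the system yields a = -3, b = -1, c = 1.
So f(u) = -3u^2 - u + 1.
Then f(9) = -251.

-251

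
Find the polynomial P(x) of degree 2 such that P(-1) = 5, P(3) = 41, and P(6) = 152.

Using the Lagrange interpolation formula with nodes -1, 3, 6:
  L_0(x) = (x - 3)(x - 6) / 28
  L_1(x) = (x + 1)(x - 6) / -12
  L_2(x) = (x + 1)(x - 3) / 21
Then P(x) = 5·L_0(x) + 41·L_1(x) + 152·L_2(x).
Expanding and collecting terms gives P(x) = 4x^2 + x + 2.
Check: P(6) = 152. ✓

P(x) = 4x^2 + x + 2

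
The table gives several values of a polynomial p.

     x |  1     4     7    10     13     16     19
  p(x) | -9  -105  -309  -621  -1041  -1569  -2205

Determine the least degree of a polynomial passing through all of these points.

Forward differences of the values at x = 1, 4, 7, 10, 13, 16, 19:
  p  : -9  -105  -309  -621  -1041  -1569  -2205
  Δ  : -96  -204  -312  -420  -528  -636
  Δ^2: -108  -108  -108  -108  -108
  Δ^3: 0  0  0  0
  Δ^4: 0  0  0
  Δ^5: 0  0
  Δ^6: 0
The second differences are constant (-108) and nonzero, while all higher differences vanish, so the minimal degree is 2.

2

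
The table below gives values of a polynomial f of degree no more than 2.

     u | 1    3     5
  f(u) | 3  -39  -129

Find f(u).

Write f(u) = au^2 + bu + c. Substituting each data point gives a linear system:
  a + b + c = 3
  9a + 3b + c = -39
  25a + 5b + c = -129
Solving the system yields a = -6, b = 3, c = 6.
So f(u) = -6u² + 3u + 6.
Check: f(5) = -129. ✓

f(u) = -6u^2 + 3u + 6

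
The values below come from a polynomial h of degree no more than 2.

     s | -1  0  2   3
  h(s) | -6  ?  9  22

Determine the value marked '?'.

The 3 known points determine the degree-2 polynomial uniquely.
Write h(s) = as^2 + bs + c. Substituting each data point gives a linear system:
  a - b + c = -6
  4a + 2b + c = 9
  9a + 3b + c = 22
Solving the system yields a = 2, b = 3, c = -5.
So h(s) = 2s² + 3s - 5.
Then h(0) = -5.

-5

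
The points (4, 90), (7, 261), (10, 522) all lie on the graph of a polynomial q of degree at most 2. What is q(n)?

Write q(n) = an^2 + bn + c. Substituting each data point gives a linear system:
  16a + 4b + c = 90
  49a + 7b + c = 261
  100a + 10b + c = 522
Solving the system yields a = 5, b = 2, c = 2.
So q(n) = 5n^2 + 2n + 2.
Check: q(4) = 90. ✓

q(n) = 5n^2 + 2n + 2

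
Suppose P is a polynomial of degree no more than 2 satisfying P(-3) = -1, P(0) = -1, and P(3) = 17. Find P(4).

27

Using the Lagrange interpolation formula with nodes -3, 0, 3:
  L_0(x) = x(x - 3) / 18
  L_1(x) = (x + 3)(x - 3) / -9
  L_2(x) = (x + 3)x / 18
Then P(x) = -1·L_0(x) - 1·L_1(x) + 17·L_2(x).
Expanding and collecting terms gives P(x) = x² + 3x - 1.
Evaluating at x = 4: P(4) = 27.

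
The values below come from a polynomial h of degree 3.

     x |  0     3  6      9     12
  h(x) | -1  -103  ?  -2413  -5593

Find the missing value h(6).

The 4 known points determine the degree-3 polynomial uniquely.
Write h(x) = ax^3 + bx^2 + cx + d. Substituting each data point gives a linear system:
  d = -1
  27a + 9b + 3c + d = -103
  729a + 81b + 9c + d = -2413
  1728a + 144b + 12c + d = -5593
Solving the system yields a = -3, b = -3, c = 2, d = -1.
So h(x) = -3x^3 - 3x^2 + 2x - 1.
Then h(6) = -745.

-745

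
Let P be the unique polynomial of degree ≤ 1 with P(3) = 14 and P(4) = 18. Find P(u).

P(u) = 4u + 2

Write P(u) = au + b. Substituting each data point gives a linear system:
  3a + b = 14
  4a + b = 18
Solving the system yields a = 4, b = 2.
So P(u) = 4u + 2.
Check: P(4) = 18. ✓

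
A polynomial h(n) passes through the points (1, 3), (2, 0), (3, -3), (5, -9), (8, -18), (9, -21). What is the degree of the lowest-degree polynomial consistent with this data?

1

Divided differences on the nodes 1, 2, 3, 5, 8, 9:
  order 0: 3  0  -3  -9  -18  -21
  order 1: -3  -3  -3  -3  -3
  order 2: 0  0  0  0
  order 3: 0  0  0
  order 4: 0  0
  order 5: 0
The order-1 divided differences are all -3 (nonzero) and every higher order vanishes, so the data lies on a polynomial of degree exactly 1.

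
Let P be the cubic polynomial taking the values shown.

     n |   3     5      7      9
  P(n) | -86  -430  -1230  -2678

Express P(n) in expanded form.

P(n) = -4n^3 + 3n^2 - 5

Write P(n) = an^3 + bn^2 + cn + d. Substituting each data point gives a linear system:
  27a + 9b + 3c + d = -86
  125a + 25b + 5c + d = -430
  343a + 49b + 7c + d = -1230
  729a + 81b + 9c + d = -2678
Solving the system yields a = -4, b = 3, c = 0, d = -5.
So P(n) = -4n^3 + 3n^2 - 5.
Check: P(7) = -1230. ✓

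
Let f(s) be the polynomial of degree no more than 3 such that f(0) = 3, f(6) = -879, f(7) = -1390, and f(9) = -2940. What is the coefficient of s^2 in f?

0

Write f(s) = as^3 + bs^2 + cs + d. Substituting each data point gives a linear system:
  d = 3
  216a + 36b + 6c + d = -879
  343a + 49b + 7c + d = -1390
  729a + 81b + 9c + d = -2940
Solving the system yields a = -4, b = 0, c = -3, d = 3.
So f(s) = -4s³ - 3s + 3.
The coefficient of s^2 is 0.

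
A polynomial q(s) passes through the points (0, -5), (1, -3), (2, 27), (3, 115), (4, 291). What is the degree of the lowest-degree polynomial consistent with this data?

3

Forward differences of the values at s = 0, 1, 2, 3, 4:
  q  : -5  -3  27  115  291
  Δ  : 2  30  88  176
  Δ^2: 28  58  88
  Δ^3: 30  30
  Δ^4: 0
The third differences are constant (30) and nonzero, while all higher differences vanish, so the minimal degree is 3.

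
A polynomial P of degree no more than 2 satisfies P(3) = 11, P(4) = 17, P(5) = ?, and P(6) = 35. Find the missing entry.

25

The 3 known points determine the degree-2 polynomial uniquely.
Write P(x) = ax^2 + bx + c. Substituting each data point gives a linear system:
  9a + 3b + c = 11
  16a + 4b + c = 17
  36a + 6b + c = 35
Solving the system yields a = 1, b = -1, c = 5.
So P(x) = x² - x + 5.
Then P(5) = 25.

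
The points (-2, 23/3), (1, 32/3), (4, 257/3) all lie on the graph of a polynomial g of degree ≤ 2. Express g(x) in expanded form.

g(x) = 4x^2 + 5x + 5/3

Write g(x) = ax^2 + bx + c. Substituting each data point gives a linear system:
  4a - 2b + c = 23/3
  a + b + c = 32/3
  16a + 4b + c = 257/3
Solving the system yields a = 4, b = 5, c = 5/3.
So g(x) = 4x² + 5x + 5/3.
Check: g(4) = 257/3. ✓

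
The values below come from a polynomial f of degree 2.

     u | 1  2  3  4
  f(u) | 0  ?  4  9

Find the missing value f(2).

1

On equispaced nodes a degree-2 polynomial has vanishing third forward difference, so
  - f(1) + 3·f(2) - 3·f(3) + f(4) = 0.
Substituting the known values and solving for f(2):
  3·f(2) = 3
  f(2) = 1.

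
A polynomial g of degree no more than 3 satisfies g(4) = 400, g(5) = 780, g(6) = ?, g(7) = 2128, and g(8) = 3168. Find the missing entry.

On equispaced nodes a degree-3 polynomial has vanishing fourth forward difference, so
  g(4) - 4·g(5) + 6·g(6) - 4·g(7) + g(8) = 0.
Substituting the known values and solving for g(6):
  6·g(6) = 8064
  g(6) = 1344.

1344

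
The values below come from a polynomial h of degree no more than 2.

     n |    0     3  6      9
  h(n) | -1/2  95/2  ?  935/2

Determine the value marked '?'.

407/2

On equispaced nodes a degree-2 polynomial has vanishing third forward difference, so
  - h(0) + 3·h(3) - 3·h(6) + h(9) = 0.
Substituting the known values and solving for h(6):
  -3·h(6) = -1221/2
  h(6) = 407/2.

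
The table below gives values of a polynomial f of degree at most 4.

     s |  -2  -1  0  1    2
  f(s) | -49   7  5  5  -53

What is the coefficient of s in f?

-1

Write f(s) = as^4 + bs^3 + cs^2 + ds + e. Substituting each data point gives a linear system:
  16a - 8b + 4c - 2d + e = -49
  a - b + c - d + e = 7
  e = 5
  a + b + c + d + e = 5
  16a + 8b + 4c + 2d + e = -53
Solving the system yields a = -5, b = 0, c = 6, d = -1, e = 5.
So f(s) = -5s^4 + 6s^2 - s + 5.
The coefficient of s is -1.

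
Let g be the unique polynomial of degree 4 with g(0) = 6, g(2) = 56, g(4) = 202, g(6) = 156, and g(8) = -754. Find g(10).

Using the Lagrange interpolation formula with nodes 0, 2, 4, 6, 8:
  L_0(x) = (x - 2)(x - 4)(x - 6)(x - 8) / 384
  L_1(x) = x(x - 4)(x - 6)(x - 8) / -96
  L_2(x) = x(x - 2)(x - 6)(x - 8) / 64
  L_3(x) = x(x - 2)(x - 4)(x - 8) / -96
  L_4(x) = x(x - 2)(x - 4)(x - 6) / 384
Then g(x) = 6·L_0(x) + 56·L_1(x) + 202·L_2(x) + 156·L_3(x) - 754·L_4(x).
Expanding and collecting terms gives g(x) = -x^4 + 6x^3 + 4x^2 + x + 6.
Evaluating at x = 10: g(10) = -3584.

-3584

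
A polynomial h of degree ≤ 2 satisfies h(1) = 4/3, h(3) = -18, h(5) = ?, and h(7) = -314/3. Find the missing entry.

The 3 known points determine the degree-2 polynomial uniquely.
Write h(u) = au^2 + bu + c. Substituting each data point gives a linear system:
  a + b + c = 4/3
  9a + 3b + c = -18
  49a + 7b + c = -314/3
Solving the system yields a = -2, b = -5/3, c = 5.
So h(u) = -2u² - (5/3)u + 5.
Then h(5) = -160/3.

-160/3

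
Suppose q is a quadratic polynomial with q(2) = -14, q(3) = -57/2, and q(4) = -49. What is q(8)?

-191

Write q(n) = an^2 + bn + c. Substituting each data point gives a linear system:
  4a + 2b + c = -14
  9a + 3b + c = -57/2
  16a + 4b + c = -49
Solving the system yields a = -3, b = 1/2, c = -3.
So q(n) = -3n^2 + (1/2)n - 3.
Then q(8) = -191.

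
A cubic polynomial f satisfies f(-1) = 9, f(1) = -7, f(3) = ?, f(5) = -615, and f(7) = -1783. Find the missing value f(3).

-119

The 4 known points determine the degree-3 polynomial uniquely.
Write f(t) = at^3 + bt^2 + ct + d. Substituting each data point gives a linear system:
  -a + b - c + d = 9
  a + b + c + d = -7
  125a + 25b + 5c + d = -615
  343a + 49b + 7c + d = -1783
Solving the system yields a = -6, b = 6, c = -2, d = -5.
So f(t) = -6t^3 + 6t^2 - 2t - 5.
Then f(3) = -119.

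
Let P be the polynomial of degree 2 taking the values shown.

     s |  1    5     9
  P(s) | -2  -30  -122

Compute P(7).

-68

Using the Lagrange interpolation formula with nodes 1, 5, 9:
  L_0(s) = (s - 5)(s - 9) / 32
  L_1(s) = (s - 1)(s - 9) / -16
  L_2(s) = (s - 1)(s - 5) / 32
Then P(s) = -2·L_0(s) - 30·L_1(s) - 122·L_2(s).
Expanding and collecting terms gives P(s) = -2s^2 + 5s - 5.
Evaluating at s = 7: P(7) = -68.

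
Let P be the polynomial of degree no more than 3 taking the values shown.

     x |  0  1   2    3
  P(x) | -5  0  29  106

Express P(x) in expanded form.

P(x) = 4x^3 + x - 5

Using the Lagrange interpolation formula with nodes 0, 1, 2, 3:
  L_0(x) = (x - 1)(x - 2)(x - 3) / -6
  L_1(x) = x(x - 2)(x - 3) / 2
  L_2(x) = x(x - 1)(x - 3) / -2
  L_3(x) = x(x - 1)(x - 2) / 6
Then P(x) = -5·L_0(x) + 0·L_1(x) + 29·L_2(x) + 106·L_3(x).
Expanding and collecting terms gives P(x) = 4x³ + x - 5.
Check: P(0) = -5. ✓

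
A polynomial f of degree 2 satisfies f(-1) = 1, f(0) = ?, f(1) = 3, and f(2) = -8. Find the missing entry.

The 3 known points determine the degree-2 polynomial uniquely.
Write f(x) = ax^2 + bx + c. Substituting each data point gives a linear system:
  a - b + c = 1
  a + b + c = 3
  4a + 2b + c = -8
Solving the system yields a = -4, b = 1, c = 6.
So f(x) = -4x^2 + x + 6.
Then f(0) = 6.

6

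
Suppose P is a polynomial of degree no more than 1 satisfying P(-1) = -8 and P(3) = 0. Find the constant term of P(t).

Write P(t) = at + b. Substituting each data point gives a linear system:
  -a + b = -8
  3a + b = 0
Solving the system yields a = 2, b = -6.
So P(t) = 2t - 6.
The constant term is -6.

-6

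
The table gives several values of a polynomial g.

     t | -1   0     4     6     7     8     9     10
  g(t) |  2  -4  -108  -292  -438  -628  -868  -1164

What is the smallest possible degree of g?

Divided differences on the nodes -1, 0, 4, 6, 7, 8, 9, 10:
  order 0: 2  -4  -108  -292  -438  -628  -868  -1164
  order 1: -6  -26  -92  -146  -190  -240  -296
  order 2: -4  -11  -18  -22  -25  -28
  order 3: -1  -1  -1  -1  -1
  order 4: 0  0  0  0
  order 5: 0  0  0
  order 6: 0  0
  order 7: 0
The order-3 divided differences are all -1 (nonzero) and every higher order vanishes, so the data lies on a polynomial of degree exactly 3.

3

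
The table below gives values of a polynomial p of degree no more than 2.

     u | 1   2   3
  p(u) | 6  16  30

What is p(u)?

p(u) = 2u^2 + 4u

Using the Lagrange interpolation formula with nodes 1, 2, 3:
  L_0(u) = (u - 2)(u - 3) / 2
  L_1(u) = (u - 1)(u - 3) / -1
  L_2(u) = (u - 1)(u - 2) / 2
Then p(u) = 6·L_0(u) + 16·L_1(u) + 30·L_2(u).
Expanding and collecting terms gives p(u) = 2u^2 + 4u.
Check: p(2) = 16. ✓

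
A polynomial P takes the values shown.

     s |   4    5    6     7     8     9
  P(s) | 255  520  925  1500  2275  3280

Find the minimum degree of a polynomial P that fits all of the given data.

3

Forward differences of the values at s = 4, 5, 6, 7, 8, 9:
  P  : 255  520  925  1500  2275  3280
  Δ  : 265  405  575  775  1005
  Δ^2: 140  170  200  230
  Δ^3: 30  30  30
  Δ^4: 0  0
  Δ^5: 0
The third differences are constant (30) and nonzero, while all higher differences vanish, so the minimal degree is 3.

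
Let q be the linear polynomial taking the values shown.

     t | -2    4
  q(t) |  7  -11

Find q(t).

q(t) = -3t + 1

Using the Lagrange interpolation formula with nodes -2, 4:
  L_0(t) = (t - 4) / -6
  L_1(t) = (t + 2) / 6
Then q(t) = 7·L_0(t) - 11·L_1(t).
Expanding and collecting terms gives q(t) = -3t + 1.
Check: q(-2) = 7. ✓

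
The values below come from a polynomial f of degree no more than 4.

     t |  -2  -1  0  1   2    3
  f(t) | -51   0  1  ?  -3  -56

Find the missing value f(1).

The 5 known points determine the degree-4 polynomial uniquely.
Write f(t) = at^4 + bt^3 + ct^2 + dt + e. Substituting each data point gives a linear system:
  16a - 8b + 4c - 2d + e = -51
  a - b + c - d + e = 0
  e = 1
  16a + 8b + 4c + 2d + e = -3
  81a + 27b + 9c + 3d + e = -56
Solving the system yields a = -2, b = 4, c = 1, d = -4, e = 1.
So f(t) = -2t^4 + 4t^3 + t^2 - 4t + 1.
Then f(1) = 0.

0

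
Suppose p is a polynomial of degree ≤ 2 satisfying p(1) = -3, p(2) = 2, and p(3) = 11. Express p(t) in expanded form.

p(t) = 2t^2 - t - 4

Write p(t) = at^2 + bt + c. Substituting each data point gives a linear system:
  a + b + c = -3
  4a + 2b + c = 2
  9a + 3b + c = 11
Solving the system yields a = 2, b = -1, c = -4.
So p(t) = 2t² - t - 4.
Check: p(1) = -3. ✓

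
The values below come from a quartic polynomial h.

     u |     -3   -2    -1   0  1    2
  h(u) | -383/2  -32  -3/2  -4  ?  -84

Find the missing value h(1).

The 5 known points determine the degree-4 polynomial uniquely.
Write h(u) = au^4 + bu^3 + cu^2 + du + e. Substituting each data point gives a linear system:
  81a - 27b + 9c - 3d + e = -383/2
  16a - 8b + 4c - 2d + e = -32
  a - b + c - d + e = -3/2
  e = -4
  16a + 8b + 4c + 2d + e = -84
Solving the system yields a = -3, b = -2, c = -3/2, d = -5, e = -4.
So h(u) = -3u^4 - 2u^3 - (3/2)u^2 - 5u - 4.
Then h(1) = -31/2.

-31/2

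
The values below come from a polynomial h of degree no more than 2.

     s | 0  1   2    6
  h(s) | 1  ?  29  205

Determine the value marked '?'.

The 3 known points determine the degree-2 polynomial uniquely.
Write h(s) = as^2 + bs + c. Substituting each data point gives a linear system:
  c = 1
  4a + 2b + c = 29
  36a + 6b + c = 205
Solving the system yields a = 5, b = 4, c = 1.
So h(s) = 5s^2 + 4s + 1.
Then h(1) = 10.

10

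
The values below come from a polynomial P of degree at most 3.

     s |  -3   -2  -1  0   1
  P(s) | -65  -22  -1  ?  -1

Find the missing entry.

On equispaced nodes a degree-3 polynomial has vanishing fourth forward difference, so
  P(-3) - 4·P(-2) + 6·P(-1) - 4·P(0) + P(1) = 0.
Substituting the known values and solving for P(0):
  -4·P(0) = -16
  P(0) = 4.

4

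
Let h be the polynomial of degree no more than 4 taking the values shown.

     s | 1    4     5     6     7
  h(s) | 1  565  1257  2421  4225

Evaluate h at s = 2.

Using the Lagrange interpolation formula with nodes 1, 4, 5, 6, 7:
  L_0(s) = (s - 4)(s - 5)(s - 6)(s - 7) / 360
  L_1(s) = (s - 1)(s - 5)(s - 6)(s - 7) / -18
  L_2(s) = (s - 1)(s - 4)(s - 6)(s - 7) / 8
  L_3(s) = (s - 1)(s - 4)(s - 5)(s - 7) / -10
  L_4(s) = (s - 1)(s - 4)(s - 5)(s - 6) / 36
Then h(s) = 1·L_0(s) + 565·L_1(s) + 1257·L_2(s) + 2421·L_3(s) + 4225·L_4(s).
Expanding and collecting terms gives h(s) = s⁴ + 6s³ - 5s² + 2s - 3.
Evaluating at s = 2: h(2) = 45.

45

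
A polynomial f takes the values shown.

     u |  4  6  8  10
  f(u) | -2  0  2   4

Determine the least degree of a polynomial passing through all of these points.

1

Forward differences of the values at u = 4, 6, 8, 10:
  f  : -2  0  2  4
  Δ  : 2  2  2
  Δ^2: 0  0
  Δ^3: 0
The first differences are constant (2) and nonzero, while all higher differences vanish, so the minimal degree is 1.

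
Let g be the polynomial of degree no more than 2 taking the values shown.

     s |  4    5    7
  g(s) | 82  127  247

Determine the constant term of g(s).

Write g(s) = as^2 + bs + c. Substituting each data point gives a linear system:
  16a + 4b + c = 82
  25a + 5b + c = 127
  49a + 7b + c = 247
Solving the system yields a = 5, b = 0, c = 2.
So g(s) = 5s^2 + 2.
The constant term is 2.

2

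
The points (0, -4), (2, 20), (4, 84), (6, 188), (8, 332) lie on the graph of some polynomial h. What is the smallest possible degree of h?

Forward differences of the values at t = 0, 2, 4, 6, 8:
  h  : -4  20  84  188  332
  Δ  : 24  64  104  144
  Δ^2: 40  40  40
  Δ^3: 0  0
  Δ^4: 0
The second differences are constant (40) and nonzero, while all higher differences vanish, so the minimal degree is 2.

2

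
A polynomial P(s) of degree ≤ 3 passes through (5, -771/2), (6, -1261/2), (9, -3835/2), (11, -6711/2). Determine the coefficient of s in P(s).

Write P(s) = as^3 + bs^2 + cs + d. Substituting each data point gives a linear system:
  125a + 25b + 5c + d = -771/2
  216a + 36b + 6c + d = -1261/2
  729a + 81b + 9c + d = -3835/2
  1331a + 121b + 11c + d = -6711/2
Solving the system yields a = -2, b = -6, c = 3, d = -1/2.
So P(s) = -2s^3 - 6s^2 + 3s - 1/2.
The coefficient of s is 3.

3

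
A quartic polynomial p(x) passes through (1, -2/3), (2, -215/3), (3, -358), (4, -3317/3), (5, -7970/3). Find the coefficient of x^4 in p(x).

Write p(x) = ax^4 + bx^3 + cx^2 + dx + e. Substituting each data point gives a linear system:
  a + b + c + d + e = -2/3
  16a + 8b + 4c + 2d + e = -215/3
  81a + 27b + 9c + 3d + e = -358
  256a + 64b + 16c + 4d + e = -3317/3
  625a + 125b + 25c + 5d + e = -7970/3
Solving the system yields a = -4, b = -1, c = -5/3, d = 1, e = 5.
So p(x) = -4x^4 - x^3 - (5/3)x^2 + x + 5.
The leading coefficient is -4.

-4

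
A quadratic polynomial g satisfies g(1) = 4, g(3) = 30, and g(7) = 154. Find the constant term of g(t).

Write g(t) = at^2 + bt + c. Substituting each data point gives a linear system:
  a + b + c = 4
  9a + 3b + c = 30
  49a + 7b + c = 154
Solving the system yields a = 3, b = 1, c = 0.
So g(t) = 3t² + t.
The constant term is 0.

0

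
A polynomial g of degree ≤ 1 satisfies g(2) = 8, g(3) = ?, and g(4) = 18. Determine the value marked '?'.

13

The 2 known points determine the degree-1 polynomial uniquely.
Write g(s) = as + b. Substituting each data point gives a linear system:
  2a + b = 8
  4a + b = 18
Solving the system yields a = 5, b = -2.
So g(s) = 5s - 2.
Then g(3) = 13.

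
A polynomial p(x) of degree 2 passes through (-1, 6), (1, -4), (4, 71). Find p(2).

Write p(x) = ax^2 + bx + c. Substituting each data point gives a linear system:
  a - b + c = 6
  a + b + c = -4
  16a + 4b + c = 71
Solving the system yields a = 6, b = -5, c = -5.
So p(x) = 6x^2 - 5x - 5.
Then p(2) = 9.

9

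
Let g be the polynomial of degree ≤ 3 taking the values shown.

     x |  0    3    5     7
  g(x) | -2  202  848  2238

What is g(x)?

g(x) = 6x^3 + 3x^2 + 5x - 2

Write g(x) = ax^3 + bx^2 + cx + d. Substituting each data point gives a linear system:
  d = -2
  27a + 9b + 3c + d = 202
  125a + 25b + 5c + d = 848
  343a + 49b + 7c + d = 2238
Solving the system yields a = 6, b = 3, c = 5, d = -2.
So g(x) = 6x³ + 3x² + 5x - 2.
Check: g(5) = 848. ✓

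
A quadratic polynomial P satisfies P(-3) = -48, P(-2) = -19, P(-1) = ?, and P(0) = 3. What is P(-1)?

-2

The 3 known points determine the degree-2 polynomial uniquely.
Write P(x) = ax^2 + bx + c. Substituting each data point gives a linear system:
  9a - 3b + c = -48
  4a - 2b + c = -19
  c = 3
Solving the system yields a = -6, b = -1, c = 3.
So P(x) = -6x² - x + 3.
Then P(-1) = -2.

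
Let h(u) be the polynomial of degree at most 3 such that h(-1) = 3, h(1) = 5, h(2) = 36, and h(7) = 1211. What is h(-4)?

Using the Lagrange interpolation formula with nodes -1, 1, 2, 7:
  L_0(u) = (u - 1)(u - 2)(u - 7) / -48
  L_1(u) = (u + 1)(u - 2)(u - 7) / 12
  L_2(u) = (u + 1)(u - 1)(u - 7) / -15
  L_3(u) = (u + 1)(u - 1)(u - 2) / 240
Then h(u) = 3·L_0(u) + 5·L_1(u) + 36·L_2(u) + 1211·L_3(u).
Expanding and collecting terms gives h(u) = 3u³ + 4u² - 2u.
Evaluating at u = -4: h(-4) = -120.

-120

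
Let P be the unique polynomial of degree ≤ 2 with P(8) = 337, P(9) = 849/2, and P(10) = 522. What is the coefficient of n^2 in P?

Write P(n) = an^2 + bn + c. Substituting each data point gives a linear system:
  64a + 8b + c = 337
  81a + 9b + c = 849/2
  100a + 10b + c = 522
Solving the system yields a = 5, b = 5/2, c = -3.
So P(n) = 5n^2 + (5/2)n - 3.
The leading coefficient is 5.

5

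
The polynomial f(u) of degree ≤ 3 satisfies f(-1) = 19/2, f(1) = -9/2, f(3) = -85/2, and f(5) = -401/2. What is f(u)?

Using the Lagrange interpolation formula with nodes -1, 1, 3, 5:
  L_0(u) = (u - 1)(u - 3)(u - 5) / -48
  L_1(u) = (u + 1)(u - 3)(u - 5) / 16
  L_2(u) = (u + 1)(u - 1)(u - 5) / -16
  L_3(u) = (u + 1)(u - 1)(u - 3) / 48
Then f(u) = 19/2·L_0(u) - 9/2·L_1(u) - 85/2·L_2(u) - 401/2·L_3(u).
Expanding and collecting terms gives f(u) = -2u³ + 3u² - 5u - 1/2.
Check: f(-1) = 19/2. ✓

f(u) = -2u^3 + 3u^2 - 5u - 1/2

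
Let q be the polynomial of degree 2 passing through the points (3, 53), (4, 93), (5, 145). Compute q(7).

Forward differences of the values at s = 3, 4, 5:
  q  : 53  93  145
  Δ  : 40  52
  Δ^2: 12
The second differences are constant, confirming degree 2.
Interpolating (Newton forward form) and evaluating at s = 7 gives q(7) = 285.

285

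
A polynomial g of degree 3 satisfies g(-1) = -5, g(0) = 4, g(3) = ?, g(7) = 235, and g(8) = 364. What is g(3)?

19

The 4 known points determine the degree-3 polynomial uniquely.
Write g(x) = ax^3 + bx^2 + cx + d. Substituting each data point gives a linear system:
  -a + b - c + d = -5
  d = 4
  343a + 49b + 7c + d = 235
  512a + 64b + 8c + d = 364
Solving the system yields a = 1, b = -3, c = 5, d = 4.
So g(x) = x³ - 3x² + 5x + 4.
Then g(3) = 19.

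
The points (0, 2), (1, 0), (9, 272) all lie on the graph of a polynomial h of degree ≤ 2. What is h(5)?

Write h(x) = ax^2 + bx + c. Substituting each data point gives a linear system:
  c = 2
  a + b + c = 0
  81a + 9b + c = 272
Solving the system yields a = 4, b = -6, c = 2.
So h(x) = 4x^2 - 6x + 2.
Then h(5) = 72.

72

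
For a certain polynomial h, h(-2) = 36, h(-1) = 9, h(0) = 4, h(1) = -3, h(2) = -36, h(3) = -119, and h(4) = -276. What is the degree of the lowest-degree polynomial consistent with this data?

Forward differences of the values at u = -2, -1, 0, 1, 2, 3, 4:
  h  : 36  9  4  -3  -36  -119  -276
  Δ  : -27  -5  -7  -33  -83  -157
  Δ^2: 22  -2  -26  -50  -74
  Δ^3: -24  -24  -24  -24
  Δ^4: 0  0  0
  Δ^5: 0  0
  Δ^6: 0
The third differences are constant (-24) and nonzero, while all higher differences vanish, so the minimal degree is 3.

3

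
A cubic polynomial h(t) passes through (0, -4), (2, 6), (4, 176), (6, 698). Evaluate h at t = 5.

381

Write h(t) = at^3 + bt^2 + ct + d. Substituting each data point gives a linear system:
  d = -4
  8a + 4b + 2c + d = 6
  64a + 16b + 4c + d = 176
  216a + 36b + 6c + d = 698
Solving the system yields a = 4, b = -4, c = -3, d = -4.
So h(t) = 4t^3 - 4t^2 - 3t - 4.
Then h(5) = 381.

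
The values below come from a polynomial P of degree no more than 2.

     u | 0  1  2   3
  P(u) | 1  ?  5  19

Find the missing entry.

-1

The 3 known points determine the degree-2 polynomial uniquely.
Write P(u) = au^2 + bu + c. Substituting each data point gives a linear system:
  c = 1
  4a + 2b + c = 5
  9a + 3b + c = 19
Solving the system yields a = 4, b = -6, c = 1.
So P(u) = 4u^2 - 6u + 1.
Then P(1) = -1.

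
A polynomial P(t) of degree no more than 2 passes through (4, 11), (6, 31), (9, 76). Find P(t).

P(t) = t^2 - 5

Using the Lagrange interpolation formula with nodes 4, 6, 9:
  L_0(t) = (t - 6)(t - 9) / 10
  L_1(t) = (t - 4)(t - 9) / -6
  L_2(t) = (t - 4)(t - 6) / 15
Then P(t) = 11·L_0(t) + 31·L_1(t) + 76·L_2(t).
Expanding and collecting terms gives P(t) = t^2 - 5.
Check: P(6) = 31. ✓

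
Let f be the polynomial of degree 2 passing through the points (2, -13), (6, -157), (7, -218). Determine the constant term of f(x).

Write f(x) = ax^2 + bx + c. Substituting each data point gives a linear system:
  4a + 2b + c = -13
  36a + 6b + c = -157
  49a + 7b + c = -218
Solving the system yields a = -5, b = 4, c = -1.
So f(x) = -5x² + 4x - 1.
The constant term is -1.

-1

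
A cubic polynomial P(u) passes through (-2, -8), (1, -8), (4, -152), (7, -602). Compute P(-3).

Forward differences of the values at u = -2, 1, 4, 7:
  P  : -8  -8  -152  -602
  Δ  : 0  -144  -450
  Δ^2: -144  -306
  Δ^3: -162
The third differences are constant, confirming degree 3.
Interpolating (Newton forward form) and evaluating at u = -3 gives P(-3) = -12.

-12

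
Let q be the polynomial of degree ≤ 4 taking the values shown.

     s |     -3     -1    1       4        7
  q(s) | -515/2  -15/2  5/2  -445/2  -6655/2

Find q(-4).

Using the Lagrange interpolation formula with nodes -3, -1, 1, 4, 7:
  L_0(s) = (s + 1)(s - 1)(s - 4)(s - 7) / 560
  L_1(s) = (s + 3)(s - 1)(s - 4)(s - 7) / -160
  L_2(s) = (s + 3)(s + 1)(s - 4)(s - 7) / 144
  L_3(s) = (s + 3)(s + 1)(s - 1)(s - 7) / -315
  L_4(s) = (s + 3)(s + 1)(s - 1)(s - 4) / 1440
Then q(s) = -515/2·L_0(s) - 15/2·L_1(s) + 5/2·L_2(s) - 445/2·L_3(s) - 6655/2·L_4(s).
Expanding and collecting terms gives q(s) = -2s^4 + 4s^3 + 2s^2 + s - 5/2.
Evaluating at s = -4: q(-4) = -1485/2.

-1485/2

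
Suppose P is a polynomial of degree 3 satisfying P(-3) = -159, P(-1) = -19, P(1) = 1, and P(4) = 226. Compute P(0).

Write P(n) = an^3 + bn^2 + cn + d. Substituting each data point gives a linear system:
  -27a + 9b - 3c + d = -159
  -a + b - c + d = -19
  a + b + c + d = 1
  64a + 16b + 4c + d = 226
Solving the system yields a = 4, b = -3, c = 6, d = -6.
So P(n) = 4n^3 - 3n^2 + 6n - 6.
Then P(0) = -6.

-6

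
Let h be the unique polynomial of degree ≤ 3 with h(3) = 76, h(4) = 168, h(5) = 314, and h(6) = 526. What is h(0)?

4

Forward differences of the values at x = 3, 4, 5, 6:
  h  : 76  168  314  526
  Δ  : 92  146  212
  Δ^2: 54  66
  Δ^3: 12
The third differences are constant, confirming degree 3.
Interpolating (Newton forward form) and evaluating at x = 0 gives h(0) = 4.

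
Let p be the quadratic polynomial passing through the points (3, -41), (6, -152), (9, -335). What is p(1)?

Forward differences of the values at u = 3, 6, 9:
  p  : -41  -152  -335
  Δ  : -111  -183
  Δ^2: -72
The second differences are constant, confirming degree 2.
Interpolating (Newton forward form) and evaluating at u = 1 gives p(1) = -7.

-7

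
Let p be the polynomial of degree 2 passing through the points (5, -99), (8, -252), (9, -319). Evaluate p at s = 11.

Using the Lagrange interpolation formula with nodes 5, 8, 9:
  L_0(s) = (s - 8)(s - 9) / 12
  L_1(s) = (s - 5)(s - 9) / -3
  L_2(s) = (s - 5)(s - 8) / 4
Then p(s) = -99·L_0(s) - 252·L_1(s) - 319·L_2(s).
Expanding and collecting terms gives p(s) = -4s² + s - 4.
Evaluating at s = 11: p(11) = -477.

-477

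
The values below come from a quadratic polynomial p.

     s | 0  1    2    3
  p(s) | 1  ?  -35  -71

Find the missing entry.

The 3 known points determine the degree-2 polynomial uniquely.
Write p(s) = as^2 + bs + c. Substituting each data point gives a linear system:
  c = 1
  4a + 2b + c = -35
  9a + 3b + c = -71
Solving the system yields a = -6, b = -6, c = 1.
So p(s) = -6s² - 6s + 1.
Then p(1) = -11.

-11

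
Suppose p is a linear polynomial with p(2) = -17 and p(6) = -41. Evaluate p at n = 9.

-59

Using the Lagrange interpolation formula with nodes 2, 6:
  L_0(n) = (n - 6) / -4
  L_1(n) = (n - 2) / 4
Then p(n) = -17·L_0(n) - 41·L_1(n).
Expanding and collecting terms gives p(n) = -6n - 5.
Evaluating at n = 9: p(9) = -59.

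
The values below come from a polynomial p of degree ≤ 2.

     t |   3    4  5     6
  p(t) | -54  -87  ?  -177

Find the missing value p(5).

-128

The 3 known points determine the degree-2 polynomial uniquely.
Write p(t) = at^2 + bt + c. Substituting each data point gives a linear system:
  9a + 3b + c = -54
  16a + 4b + c = -87
  36a + 6b + c = -177
Solving the system yields a = -4, b = -5, c = -3.
So p(t) = -4t² - 5t - 3.
Then p(5) = -128.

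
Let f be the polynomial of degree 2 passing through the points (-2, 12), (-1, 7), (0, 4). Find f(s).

f(s) = s^2 - 2s + 4

Write f(s) = as^2 + bs + c. Substituting each data point gives a linear system:
  4a - 2b + c = 12
  a - b + c = 7
  c = 4
Solving the system yields a = 1, b = -2, c = 4.
So f(s) = s^2 - 2s + 4.
Check: f(-1) = 7. ✓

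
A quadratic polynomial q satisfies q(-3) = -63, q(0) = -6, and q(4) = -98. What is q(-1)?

Using the Lagrange interpolation formula with nodes -3, 0, 4:
  L_0(s) = s(s - 4) / 21
  L_1(s) = (s + 3)(s - 4) / -12
  L_2(s) = (s + 3)s / 28
Then q(s) = -63·L_0(s) - 6·L_1(s) - 98·L_2(s).
Expanding and collecting terms gives q(s) = -6s^2 + s - 6.
Evaluating at s = -1: q(-1) = -13.

-13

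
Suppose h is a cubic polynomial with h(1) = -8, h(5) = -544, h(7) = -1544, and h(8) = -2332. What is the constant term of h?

-4

Write h(s) = as^3 + bs^2 + cs + d. Substituting each data point gives a linear system:
  a + b + c + d = -8
  125a + 25b + 5c + d = -544
  343a + 49b + 7c + d = -1544
  512a + 64b + 8c + d = -2332
Solving the system yields a = -5, b = 4, c = -3, d = -4.
So h(s) = -5s^3 + 4s^2 - 3s - 4.
The constant term is -4.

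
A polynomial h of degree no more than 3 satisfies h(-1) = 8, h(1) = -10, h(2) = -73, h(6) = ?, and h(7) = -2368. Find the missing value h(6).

-1525

The 4 known points determine the degree-3 polynomial uniquely.
Write h(t) = at^3 + bt^2 + ct + d. Substituting each data point gives a linear system:
  -a + b - c + d = 8
  a + b + c + d = -10
  8a + 4b + 2c + d = -73
  343a + 49b + 7c + d = -2368
Solving the system yields a = -6, b = -6, c = -3, d = 5.
So h(t) = -6t³ - 6t² - 3t + 5.
Then h(6) = -1525.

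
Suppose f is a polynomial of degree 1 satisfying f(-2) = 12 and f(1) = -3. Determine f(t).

f(t) = -5t + 2

Using the Lagrange interpolation formula with nodes -2, 1:
  L_0(t) = (t - 1) / -3
  L_1(t) = (t + 2) / 3
Then f(t) = 12·L_0(t) - 3·L_1(t).
Expanding and collecting terms gives f(t) = -5t + 2.
Check: f(1) = -3. ✓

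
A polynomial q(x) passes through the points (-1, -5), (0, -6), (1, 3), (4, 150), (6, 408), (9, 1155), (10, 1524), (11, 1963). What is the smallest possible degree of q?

3

Divided differences on the nodes -1, 0, 1, 4, 6, 9, 10, 11:
  order 0: -5  -6  3  150  408  1155  1524  1963
  order 1: -1  9  49  129  249  369  439
  order 2: 5  10  16  24  30  35
  order 3: 1  1  1  1  1
  order 4: 0  0  0  0
  order 5: 0  0  0
  order 6: 0  0
  order 7: 0
The order-3 divided differences are all 1 (nonzero) and every higher order vanishes, so the data lies on a polynomial of degree exactly 3.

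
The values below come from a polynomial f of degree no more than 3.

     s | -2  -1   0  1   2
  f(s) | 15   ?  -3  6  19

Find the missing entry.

-2

The 4 known points determine the degree-3 polynomial uniquely.
Write f(s) = as^3 + bs^2 + cs + d. Substituting each data point gives a linear system:
  -8a + 4b - 2c + d = 15
  d = -3
  a + b + c + d = 6
  8a + 4b + 2c + d = 19
Solving the system yields a = -1, b = 5, c = 5, d = -3.
So f(s) = -s^3 + 5s^2 + 5s - 3.
Then f(-1) = -2.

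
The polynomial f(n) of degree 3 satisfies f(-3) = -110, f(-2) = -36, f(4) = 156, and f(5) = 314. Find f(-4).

-244

Using the Lagrange interpolation formula with nodes -3, -2, 4, 5:
  L_0(n) = (n + 2)(n - 4)(n - 5) / -56
  L_1(n) = (n + 3)(n - 4)(n - 5) / 42
  L_2(n) = (n + 3)(n + 2)(n - 5) / -42
  L_3(n) = (n + 3)(n + 2)(n - 4) / 56
Then f(n) = -110·L_0(n) - 36·L_1(n) + 156·L_2(n) + 314·L_3(n).
Expanding and collecting terms gives f(n) = 3n³ - 3n² + 2n + 4.
Evaluating at n = -4: f(-4) = -244.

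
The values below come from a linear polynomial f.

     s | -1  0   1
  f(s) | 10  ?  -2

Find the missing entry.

4

The 2 known points determine the degree-1 polynomial uniquely.
Write f(s) = as + b. Substituting each data point gives a linear system:
  -a + b = 10
  a + b = -2
Solving the system yields a = -6, b = 4.
So f(s) = -6s + 4.
Then f(0) = 4.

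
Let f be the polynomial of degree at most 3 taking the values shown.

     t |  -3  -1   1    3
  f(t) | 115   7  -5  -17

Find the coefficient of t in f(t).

Write f(t) = at^3 + bt^2 + ct + d. Substituting each data point gives a linear system:
  -27a + 9b - 3c + d = 115
  -a + b - c + d = 7
  a + b + c + d = -5
  27a + 9b + 3c + d = -17
Solving the system yields a = -2, b = 6, c = -4, d = -5.
So f(t) = -2t³ + 6t² - 4t - 5.
The coefficient of t is -4.

-4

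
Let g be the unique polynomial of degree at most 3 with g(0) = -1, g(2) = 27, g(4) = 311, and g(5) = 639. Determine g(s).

g(s) = 6s^3 - 4s^2 - 2s - 1

Write g(s) = as^3 + bs^2 + cs + d. Substituting each data point gives a linear system:
  d = -1
  8a + 4b + 2c + d = 27
  64a + 16b + 4c + d = 311
  125a + 25b + 5c + d = 639
Solving the system yields a = 6, b = -4, c = -2, d = -1.
So g(s) = 6s^3 - 4s^2 - 2s - 1.
Check: g(4) = 311. ✓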